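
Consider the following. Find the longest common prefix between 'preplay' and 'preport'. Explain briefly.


Compare from the start: 4 characters match: 'prep'. Mismatch at position 5: 'l' vs 'o'.

prep


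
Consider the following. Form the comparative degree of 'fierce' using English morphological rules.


Apply comparative formation (ends in e: add -r): 'fierce' -> 'fiercer'.

fiercer


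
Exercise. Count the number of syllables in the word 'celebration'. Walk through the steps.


Break 'celebration' into syllables: cel-e-bra-tion -> cel | e | bra | tion = 4 syllables

4 syllables


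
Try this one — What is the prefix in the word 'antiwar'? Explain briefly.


The word 'antiwar' = 'anti' (prefix) + 'war' (root). The prefix is 'anti'.

anti


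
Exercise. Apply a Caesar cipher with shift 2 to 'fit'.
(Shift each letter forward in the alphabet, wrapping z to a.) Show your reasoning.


Shift each letter by 2: f -> h, i -> k, t -> v. Result: 'hkv'.

hkv


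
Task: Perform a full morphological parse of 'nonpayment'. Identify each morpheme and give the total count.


Step 1: Identify prefix: 'non' (meaning: not)
Step 2: Identify root: 'pay'
Step 3: Identify suffix(es): 'ment'
Decomposition: non- (prefix: not) + pay (root) + -ment (suffix: action/result)
Total morphemes: 3

3 morphemes (non- (prefix: not) + pay (root) + -ment (suffix: action/result))


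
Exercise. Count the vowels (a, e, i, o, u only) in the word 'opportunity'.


Vowels in 'opportunity': o, o, u, i = 4 vowels.

4


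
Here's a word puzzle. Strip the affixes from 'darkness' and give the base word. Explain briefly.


Remove suffix '-ness' from 'darkness' to get root 'dark'.

dark


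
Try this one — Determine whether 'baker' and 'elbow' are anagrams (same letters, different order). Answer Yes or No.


Sorted letters of 'baker': 'abekr'
Sorted letters of 'elbow': 'below'
They do not match.

No


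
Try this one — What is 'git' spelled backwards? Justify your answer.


Reverse 'git' character by character: 'tig'.

tig


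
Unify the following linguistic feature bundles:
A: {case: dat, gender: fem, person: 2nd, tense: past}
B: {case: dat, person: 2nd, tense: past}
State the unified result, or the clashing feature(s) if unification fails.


Compare features:
case: A=dat vs B=dat -> unified: dat
gender: A=fem vs B=_ -> unified: fem
person: A=2nd vs B=2nd -> unified: 2nd
tense: A=past vs B=past -> unified: past
No clashes found.

Unified: {case: dat, gender: fem, person: 2nd, tense: past}


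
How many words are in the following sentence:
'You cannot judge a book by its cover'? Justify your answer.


Split into words: You | cannot | judge | a | book | by | its | cover = 8 words.

8


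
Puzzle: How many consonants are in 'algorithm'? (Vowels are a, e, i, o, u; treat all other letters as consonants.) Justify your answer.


Consonants in 'algorithm': l, g, r, t, h, m = 6 consonants.

6


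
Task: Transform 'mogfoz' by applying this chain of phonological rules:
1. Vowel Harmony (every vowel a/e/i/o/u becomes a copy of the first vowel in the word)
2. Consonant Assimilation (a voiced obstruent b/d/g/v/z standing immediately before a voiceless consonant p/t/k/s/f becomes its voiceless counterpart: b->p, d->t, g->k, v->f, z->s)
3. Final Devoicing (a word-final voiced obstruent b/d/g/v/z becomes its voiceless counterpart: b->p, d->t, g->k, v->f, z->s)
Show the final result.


Starting form: 'mogfoz'
Rule 1: Vowel Harmony: all vowels already match. No change.
Rule 2: Consonant Assimilation: voiced obstruent before voiceless consonant becomes voiceless ('gf' -> 'kf'). 'mogfoz' -> 'mokfoz'
Rule 3: Final Devoicing: word-final voiced obstruent 'z' becomes voiceless 's'. 'mokfoz' -> 'mokfos'
Final form: 'mokfos'

mokfos


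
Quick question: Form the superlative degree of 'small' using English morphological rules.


Apply superlative formation (add -est): 'small' -> 'smallest'.

smallest


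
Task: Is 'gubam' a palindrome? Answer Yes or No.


Forward: 'gubam'
Reversed: 'mabug'
They differ.

No


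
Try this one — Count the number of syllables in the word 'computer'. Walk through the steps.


Break 'computer' into syllables: com-pu-ter -> com | pu | ter = 3 syllables

3 syllables


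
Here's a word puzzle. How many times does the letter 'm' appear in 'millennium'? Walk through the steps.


Letter 'm' in 'millennium': found at position(s) 1, 10 = 2 occurrence(s).

2


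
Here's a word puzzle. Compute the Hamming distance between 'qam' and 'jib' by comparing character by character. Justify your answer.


Alignment:
Position 1: 'q' vs 'j' = DIFFER
Position 2: 'a' vs 'i' = DIFFER
Position 3: 'm' vs 'b' = DIFFER
Total differences: 3

3


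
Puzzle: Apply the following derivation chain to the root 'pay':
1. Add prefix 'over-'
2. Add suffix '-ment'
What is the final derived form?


Step 1: Add prefix 'over-' to 'pay' = 'overpay'
Step 2: Add suffix '-ment' to 'overpay' = 'overpayment'

overpayment


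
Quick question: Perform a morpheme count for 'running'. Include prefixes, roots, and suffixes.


Decomposition: run (root) + -ing (suffix) = 2 morpheme(s)

2 morphemes


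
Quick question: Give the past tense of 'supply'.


Apply rule: Change -y to -ied. 'supply' becomes 'supplied'.

supplied


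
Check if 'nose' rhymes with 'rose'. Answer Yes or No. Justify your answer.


Rime (stressed vowel + following sounds) of 'nose': -ose = /oʊz/
Rime of 'rose': -ose = /oʊz/
/oʊz/ and /oʊz/ are the same ending sound, so the words rhyme.

Yes


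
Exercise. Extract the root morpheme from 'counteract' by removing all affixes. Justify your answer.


Remove prefix 'counter' from 'counteract' to get root 'act'.

act


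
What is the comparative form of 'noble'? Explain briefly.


Apply comparative formation (ends in e: add -r): 'noble' -> 'nobler'.

nobler


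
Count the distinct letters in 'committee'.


Unique letters in 'committee': {c, e, i, m, o, t} = 6 distinct letters.

6


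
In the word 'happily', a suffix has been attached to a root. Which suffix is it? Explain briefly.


The word 'happily' = 'happy' (root) + '-ly' (suffix). The suffix is '-ly'.

ly


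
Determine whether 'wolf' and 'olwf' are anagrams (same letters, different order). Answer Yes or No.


Sorted letters of 'wolf': 'flow'
Sorted letters of 'olwf': 'flow'
They match.

Yes


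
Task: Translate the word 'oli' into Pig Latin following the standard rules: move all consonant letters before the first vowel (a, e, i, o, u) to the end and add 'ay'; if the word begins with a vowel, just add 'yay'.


'oli' starts with a vowel, so add 'yay': 'oliyay'.

oliyay


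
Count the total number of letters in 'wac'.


Spell out 'wac' and number each letter: w(1), a(2), c(3). Total: 3 letters.

3


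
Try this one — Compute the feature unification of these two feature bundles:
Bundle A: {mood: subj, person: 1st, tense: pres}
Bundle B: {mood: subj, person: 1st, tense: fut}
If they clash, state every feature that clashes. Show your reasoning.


Compare features:
mood: A=subj vs B=subj -> unified: subj
person: A=1st vs B=1st -> unified: 1st
tense: A=pres vs B=fut -> CLASH
Clash detected on feature 'tense' (pres vs fut); unification fails.

CLASH on 'tense' (pres vs fut)


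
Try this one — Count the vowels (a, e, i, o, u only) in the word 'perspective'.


Vowels in 'perspective': e, e, i, e = 4 vowels.

4


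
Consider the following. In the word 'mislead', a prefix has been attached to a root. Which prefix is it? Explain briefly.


The word 'mislead' = 'mis' (prefix) + 'lead' (root). The prefix is 'mis'.

mis


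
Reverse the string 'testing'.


Reverse 'testing' character by character: 'gnitset'.

gnitset


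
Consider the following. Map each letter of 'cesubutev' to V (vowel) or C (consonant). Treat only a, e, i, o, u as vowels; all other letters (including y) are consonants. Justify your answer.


Letter mapping: c = C, e = V, s = C, u = V, b = C, u = V, t = C, e = V, v = C.

CVCVCVCVC


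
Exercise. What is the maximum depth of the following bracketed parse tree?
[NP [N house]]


Count bracket nesting levels:
'[' at pos 0: depth = 1
'[' at pos 4: depth = 2
Maximum depth reached: 2

2


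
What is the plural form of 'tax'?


Apply rule: Add -es (sibilant/fricative ending). 'tax' becomes 'taxes'.

taxes


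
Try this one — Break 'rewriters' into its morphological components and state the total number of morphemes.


Step 1: Identify prefix: 're' (meaning: again)
Step 2: Identify root: 'write'
Step 3: Identify suffix(es): 'er, s'
Decomposition: re- (prefix: again) + write (root) + -er (suffix: one who) + -s (plural)
Total morphemes: 4

4 morphemes (re- (prefix: again) + write (root) + -er (suffix: one who) + -s (plural))


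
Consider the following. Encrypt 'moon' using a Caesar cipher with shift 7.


Shift each letter by 7: m -> t, o -> v, o -> v, n -> u. Result: 'tvvu'.

tvvu


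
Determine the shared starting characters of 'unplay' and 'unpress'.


Compare from the start: 3 characters match: 'unp'. Mismatch at position 4: 'l' vs 'r'.

unp


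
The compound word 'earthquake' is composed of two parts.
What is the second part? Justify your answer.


Split 'earthquake' into 'earth' + 'quake'. The second part is 'quake'.

quake


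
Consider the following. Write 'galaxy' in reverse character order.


Reverse 'galaxy' character by character: 'yxalag'.

yxalag


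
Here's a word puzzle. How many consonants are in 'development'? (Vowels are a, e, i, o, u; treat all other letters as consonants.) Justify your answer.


Consonants in 'development': d, v, l, p, m, n, t = 7 consonants.

7


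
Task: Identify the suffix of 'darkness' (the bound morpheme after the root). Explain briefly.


The word 'darkness' = 'dark' (root) + '-ness' (suffix). The suffix is '-ness'.

ness


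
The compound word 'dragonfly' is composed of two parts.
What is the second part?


Split 'dragonfly' into 'dragon' + 'fly'. The second part is 'fly'.

fly


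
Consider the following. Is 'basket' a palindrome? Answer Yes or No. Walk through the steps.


Forward: 'basket'
Reversed: 'teksab'
They differ.

No


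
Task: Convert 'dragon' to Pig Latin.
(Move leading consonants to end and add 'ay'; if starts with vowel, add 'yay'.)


'dragon': move consonant cluster 'dr' to end and add 'ay': 'agondray'.

agondray


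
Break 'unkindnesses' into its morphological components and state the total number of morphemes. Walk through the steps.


Step 1: Identify prefix: 'un' (meaning: not/reverse)
Step 2: Identify root: 'kind'
Step 3: Identify suffix(es): 'ness, es'
Decomposition: un- (prefix: not/reverse) + kind (root) + -ness (suffix: state of) + -es (plural)
Total morphemes: 4

4 morphemes (un- (prefix: not/reverse) + kind (root) + -ness (suffix: state of) + -es (plural))


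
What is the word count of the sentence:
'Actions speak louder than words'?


Split into words: Actions | speak | louder | than | words = 5 words.

5


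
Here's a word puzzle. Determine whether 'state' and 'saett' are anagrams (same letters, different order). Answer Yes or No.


Sorted letters of 'state': 'aestt'
Sorted letters of 'saett': 'aestt'
They match.

Yes


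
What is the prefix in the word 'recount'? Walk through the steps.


The word 'recount' = 're' (prefix) + 'count' (root). The prefix is 're'.

re


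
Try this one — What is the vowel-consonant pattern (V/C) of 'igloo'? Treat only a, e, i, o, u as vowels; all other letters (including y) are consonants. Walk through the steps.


Letter mapping: i = V, g = C, l = C, o = V, o = V.

VCCVV


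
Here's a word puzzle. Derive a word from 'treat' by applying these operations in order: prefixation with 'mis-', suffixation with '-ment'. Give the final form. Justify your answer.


Step 1: Add prefix 'mis-' to 'treat' = 'mistreat'
Step 2: Add suffix '-ment' to 'mistreat' = 'mistreatment'

mistreatment


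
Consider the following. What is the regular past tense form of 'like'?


Apply rule: Add -d (word ends in -e). 'like' becomes 'liked'.

liked


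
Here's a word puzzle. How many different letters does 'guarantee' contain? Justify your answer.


Unique letters in 'guarantee': {a, e, g, n, r, t, u} = 7 distinct letters.

7


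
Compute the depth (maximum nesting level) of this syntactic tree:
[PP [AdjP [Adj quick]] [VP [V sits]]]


Count bracket nesting levels:
'[' at pos 0: depth = 1
'[' at pos 4: depth = 2
'[' at pos 10: depth = 3
'[' at pos 23: depth = 2
'[' at pos 27: depth = 3
Maximum depth reached: 3

3


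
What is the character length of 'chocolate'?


Spell out 'chocolate' and number each letter: c(1), h(2), o(3), c(4), o(5), l(6), a(7), t(8), e(9). Total: 9 letters.

9


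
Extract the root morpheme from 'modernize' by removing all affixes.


Remove suffix '-ize' from 'modernize' to get root 'modern'.

modern


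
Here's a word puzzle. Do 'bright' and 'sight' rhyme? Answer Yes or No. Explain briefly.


Rime (stressed vowel + following sounds) of 'bright': -ight = /aɪt/
Rime of 'sight': -ight = /aɪt/
/aɪt/ and /aɪt/ are the same ending sound, so the words rhyme.

Yes


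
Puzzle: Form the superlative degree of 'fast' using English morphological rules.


Apply superlative formation (add -est): 'fast' -> 'fastest'.

fastest


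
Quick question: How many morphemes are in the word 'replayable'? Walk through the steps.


Decomposition: re- (prefix) + play (root) + -able (suffix) = 3 morpheme(s)

3 morphemes


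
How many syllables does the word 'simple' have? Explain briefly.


Break 'simple' into syllables: sim-ple -> sim | ple = 2 syllables

2 syllables


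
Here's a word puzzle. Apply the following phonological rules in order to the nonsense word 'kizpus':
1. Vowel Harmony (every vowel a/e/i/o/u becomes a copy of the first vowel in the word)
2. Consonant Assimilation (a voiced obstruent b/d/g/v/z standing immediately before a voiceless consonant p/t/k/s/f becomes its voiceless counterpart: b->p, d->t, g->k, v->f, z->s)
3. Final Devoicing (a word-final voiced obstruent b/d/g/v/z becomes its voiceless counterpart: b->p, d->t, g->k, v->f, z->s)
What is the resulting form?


Starting form: 'kizpus'
Rule 1: Vowel Harmony: all vowels become 'i' (matching first vowel). 'kizpus' -> 'kizpis'
Rule 2: Consonant Assimilation: voiced obstruent before voiceless consonant becomes voiceless ('zp' -> 'sp'). 'kizpis' -> 'kispis'
Rule 3: Final Devoicing: final consonant 's' is not one of the voiced obstruents b/d/g/v/z. No change.
Final form: 'kispis'

kispis


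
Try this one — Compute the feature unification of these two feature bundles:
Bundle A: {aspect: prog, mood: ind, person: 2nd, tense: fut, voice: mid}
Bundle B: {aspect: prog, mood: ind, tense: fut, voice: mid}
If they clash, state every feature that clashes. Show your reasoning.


Compare features:
aspect: A=prog vs B=prog -> unified: prog
mood: A=ind vs B=ind -> unified: ind
person: A=2nd vs B=_ -> unified: 2nd
tense: A=fut vs B=fut -> unified: fut
voice: A=mid vs B=mid -> unified: mid
No clashes found.

Unified: {aspect: prog, mood: ind, person: 2nd, tense: fut, voice: mid}


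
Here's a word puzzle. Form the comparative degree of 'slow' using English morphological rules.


Apply comparative formation (add -er): 'slow' -> 'slower'.

slower


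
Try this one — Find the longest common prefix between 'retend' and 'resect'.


Compare from the start: 2 characters match: 're'. Mismatch at position 3: 't' vs 's'.

re


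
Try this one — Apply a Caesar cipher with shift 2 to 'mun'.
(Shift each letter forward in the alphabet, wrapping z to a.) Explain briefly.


Shift each letter by 2: m -> o, u -> w, n -> p. Result: 'owp'.

owp


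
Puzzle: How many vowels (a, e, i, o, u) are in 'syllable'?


Vowels in 'syllable': a, e = 2 vowels.

2


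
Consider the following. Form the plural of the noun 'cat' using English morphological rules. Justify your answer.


Apply rule: Add -s. 'cat' becomes 'cats'.

cats


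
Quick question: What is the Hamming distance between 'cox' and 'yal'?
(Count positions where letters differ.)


Alignment:
Position 1: 'c' vs 'y' = DIFFER
Position 2: 'o' vs 'a' = DIFFER
Position 3: 'x' vs 'l' = DIFFER
Total differences: 3

3


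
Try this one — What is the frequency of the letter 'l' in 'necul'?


Letter 'l' in 'necul': found at position(s) 5 = 1 occurrence(s).

1


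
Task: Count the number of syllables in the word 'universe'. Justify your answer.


Break 'universe' into syllables: u-ni-verse -> u | ni | verse = 3 syllables

3 syllables


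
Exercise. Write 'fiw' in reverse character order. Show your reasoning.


Reverse 'fiw' character by character: 'wif'.

wif


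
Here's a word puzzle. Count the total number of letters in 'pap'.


Spell out 'pap' and number each letter: p(1), a(2), p(3). Total: 3 letters.

3


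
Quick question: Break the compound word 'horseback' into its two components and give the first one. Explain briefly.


Split 'horseback' into 'horse' + 'back'. The first part is 'horse'.

horse


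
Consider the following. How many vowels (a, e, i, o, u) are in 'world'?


Vowels in 'world': o = 1 vowels.

1


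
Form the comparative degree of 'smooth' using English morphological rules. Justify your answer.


Apply comparative formation (add -er): 'smooth' -> 'smoother'.

smoother


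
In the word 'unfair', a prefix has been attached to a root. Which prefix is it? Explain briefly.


The word 'unfair' = 'un' (prefix) + 'fair' (root). The prefix is 'un'.

un


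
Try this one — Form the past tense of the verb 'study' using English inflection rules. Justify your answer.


Apply rule: Change -y to -ied. 'study' becomes 'studied'.

studied


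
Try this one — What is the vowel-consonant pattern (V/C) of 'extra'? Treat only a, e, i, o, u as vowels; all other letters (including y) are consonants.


Letter mapping: e = V, x = C, t = C, r = C, a = V.

VCCCV


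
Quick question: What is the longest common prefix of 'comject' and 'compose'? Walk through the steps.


Compare from the start: 3 characters match: 'com'. Mismatch at position 4: 'j' vs 'p'.

com


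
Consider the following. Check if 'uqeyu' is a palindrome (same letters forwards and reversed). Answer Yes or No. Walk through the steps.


Forward: 'uqeyu'
Reversed: 'uyequ'
They differ.

No


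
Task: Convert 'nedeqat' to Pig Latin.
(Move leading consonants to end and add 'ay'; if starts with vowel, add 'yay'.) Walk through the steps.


'nedeqat': move consonant cluster 'n' to end and add 'ay': 'edeqatnay'.

edeqatnay


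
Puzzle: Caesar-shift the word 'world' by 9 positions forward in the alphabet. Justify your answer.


Shift each letter by 9: w -> f, o -> x, r -> a, l -> u, d -> m. Result: 'fxaum'.

fxaum


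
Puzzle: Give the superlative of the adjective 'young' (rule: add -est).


Apply superlative formation (add -est): 'young' -> 'youngest'.

youngest


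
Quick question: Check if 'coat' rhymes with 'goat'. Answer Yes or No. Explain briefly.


Rime (stressed vowel + following sounds) of 'coat': -oat = /oʊt/
Rime of 'goat': -oat = /oʊt/
/oʊt/ and /oʊt/ are the same ending sound, so the words rhyme.

Yes


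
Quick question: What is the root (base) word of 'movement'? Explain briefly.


Remove suffix '-ment' from 'movement' to get root 'move'.

move


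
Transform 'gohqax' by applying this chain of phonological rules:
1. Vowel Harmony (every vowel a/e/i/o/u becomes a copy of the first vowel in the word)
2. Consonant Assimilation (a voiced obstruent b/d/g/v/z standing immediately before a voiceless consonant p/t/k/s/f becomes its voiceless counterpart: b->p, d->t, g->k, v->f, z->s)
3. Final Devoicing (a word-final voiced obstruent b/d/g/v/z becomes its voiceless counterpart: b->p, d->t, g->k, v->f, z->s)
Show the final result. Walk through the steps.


Starting form: 'gohqax'
Rule 1: Vowel Harmony: all vowels become 'o' (matching first vowel). 'gohqax' -> 'gohqox'
Rule 2: Consonant Assimilation: no voiced obstruent (b/d/g/v/z) stands immediately before a voiceless consonant (p/t/k/s/f). No change.
Rule 3: Final Devoicing: final consonant 'x' is not one of the voiced obstruents b/d/g/v/z. No change.
Final form: 'gohqox'

gohqox


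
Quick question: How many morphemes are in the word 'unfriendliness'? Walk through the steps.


Decomposition: un- (prefix) + friend (root) + -ly (suffix) + -ness (suffix) = 4 morpheme(s)

4 morphemes


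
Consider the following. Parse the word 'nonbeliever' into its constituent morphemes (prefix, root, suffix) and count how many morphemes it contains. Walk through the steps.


Step 1: Identify prefix: 'non' (meaning: not)
Step 2: Identify root: 'believe'
Step 3: Identify suffix(es): 'er'
Decomposition: non- (prefix: not) + believe (root) + -er (suffix: one who)
Total morphemes: 3

3 morphemes (non- (prefix: not) + believe (root) + -er (suffix: one who))


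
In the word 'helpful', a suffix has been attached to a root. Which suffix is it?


The word 'helpful' = 'help' (root) + '-ful' (suffix). The suffix is '-ful'.

ful


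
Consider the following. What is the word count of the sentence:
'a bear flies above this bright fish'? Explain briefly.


Split into words: a | bear | flies | above | this | bright | fish = 7 words.

7


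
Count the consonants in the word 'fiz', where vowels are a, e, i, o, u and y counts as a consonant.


Consonants in 'fiz': f, z = 2 consonants.

2


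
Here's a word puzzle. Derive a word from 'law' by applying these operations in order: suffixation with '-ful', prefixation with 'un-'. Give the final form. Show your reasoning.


Step 1: Add suffix '-ful' to 'law' = 'lawful'
Step 2: Add prefix 'un-' to 'lawful' = 'unlawful'

unlawful


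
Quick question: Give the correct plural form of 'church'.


Apply rule: Add -es (sibilant/fricative ending). 'church' becomes 'churches'.

churches


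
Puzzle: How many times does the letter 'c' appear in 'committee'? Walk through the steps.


Letter 'c' in 'committee': found at position(s) 1 = 1 occurrence(s).

1


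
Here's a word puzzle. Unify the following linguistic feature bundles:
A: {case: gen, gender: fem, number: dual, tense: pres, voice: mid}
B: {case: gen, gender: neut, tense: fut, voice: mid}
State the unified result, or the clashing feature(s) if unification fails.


Compare features:
case: A=gen vs B=gen -> unified: gen
gender: A=fem vs B=neut -> CLASH
number: A=dual vs B=_ -> unified: dual
tense: A=pres vs B=fut -> CLASH
voice: A=mid vs B=mid -> unified: mid
Clashes detected on features 'gender' (fem vs neut) and 'tense' (pres vs fut); unification fails.

CLASH on 'gender' (fem vs neut) and 'tense' (pres vs fut)


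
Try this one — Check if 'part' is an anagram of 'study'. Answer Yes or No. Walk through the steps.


Sorted letters of 'part': 'aprt'
Sorted letters of 'study': 'dstuy'
They do not match.

No


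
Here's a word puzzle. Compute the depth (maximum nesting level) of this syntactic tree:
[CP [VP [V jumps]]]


Count bracket nesting levels:
'[' at pos 0: depth = 1
'[' at pos 4: depth = 2
'[' at pos 8: depth = 3
Maximum depth reached: 3

3


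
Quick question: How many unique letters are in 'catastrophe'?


Unique letters in 'catastrophe': {a, c, e, h, o, p, r, s, t} = 9 distinct letters.

9


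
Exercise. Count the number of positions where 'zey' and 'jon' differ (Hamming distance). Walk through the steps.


Alignment:
Position 1: 'z' vs 'j' = DIFFER
Position 2: 'e' vs 'o' = DIFFER
Position 3: 'y' vs 'n' = DIFFER
Total differences: 3

3


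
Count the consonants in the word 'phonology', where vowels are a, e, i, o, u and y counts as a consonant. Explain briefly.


Consonants in 'phonology': p, h, n, l, g, y = 6 consonants.

6


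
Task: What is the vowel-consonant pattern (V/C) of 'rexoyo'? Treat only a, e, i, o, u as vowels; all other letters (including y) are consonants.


Letter mapping: r = C, e = V, x = C, o = V, y = C, o = V.

CVCVCV


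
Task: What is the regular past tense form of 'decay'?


Apply rule: Add -ed. 'decay' becomes 'decayed'.

decayed


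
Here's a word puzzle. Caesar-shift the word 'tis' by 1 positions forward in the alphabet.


Shift each letter by 1: t -> u, i -> j, s -> t. Result: 'ujt'.

ujt


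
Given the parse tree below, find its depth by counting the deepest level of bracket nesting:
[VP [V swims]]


Count bracket nesting levels:
'[' at pos 0: depth = 1
'[' at pos 4: depth = 2
Maximum depth reached: 2

2


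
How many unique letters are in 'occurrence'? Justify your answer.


Unique letters in 'occurrence': {c, e, n, o, r, u} = 6 distinct letters.

6


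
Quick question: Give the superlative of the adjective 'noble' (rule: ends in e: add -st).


Apply superlative formation (ends in e: add -st): 'noble' -> 'noblest'.

noblest


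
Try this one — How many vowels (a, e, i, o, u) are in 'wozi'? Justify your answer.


Vowels in 'wozi': o, i = 2 vowels.

2


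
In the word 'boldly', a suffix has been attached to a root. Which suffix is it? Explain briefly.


The word 'boldly' = 'bold' (root) + '-ly' (suffix). The suffix is '-ly'.

ly


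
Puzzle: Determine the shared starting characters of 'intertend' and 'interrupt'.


Compare from the start: 5 characters match: 'inter'. Mismatch at position 6: 't' vs 'r'.

inter


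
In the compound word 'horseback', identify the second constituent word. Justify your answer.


Split 'horseback' into 'horse' + 'back'. The second part is 'back'.

back


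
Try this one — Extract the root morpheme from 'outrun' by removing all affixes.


Remove prefix 'out' from 'outrun' to get root 'run'.

run


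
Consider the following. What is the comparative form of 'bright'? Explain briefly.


Apply comparative formation (add -er): 'bright' -> 'brighter'.

brighter


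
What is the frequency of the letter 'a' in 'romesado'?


Letter 'a' in 'romesado': found at position(s) 6 = 1 occurrence(s).

1


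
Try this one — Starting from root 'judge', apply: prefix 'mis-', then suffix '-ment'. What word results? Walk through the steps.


Step 1: Add prefix 'mis-' to 'judge' = 'misjudge'
Step 2: Add suffix '-ment' to 'misjudge' = 'misjudgment'

misjudgment


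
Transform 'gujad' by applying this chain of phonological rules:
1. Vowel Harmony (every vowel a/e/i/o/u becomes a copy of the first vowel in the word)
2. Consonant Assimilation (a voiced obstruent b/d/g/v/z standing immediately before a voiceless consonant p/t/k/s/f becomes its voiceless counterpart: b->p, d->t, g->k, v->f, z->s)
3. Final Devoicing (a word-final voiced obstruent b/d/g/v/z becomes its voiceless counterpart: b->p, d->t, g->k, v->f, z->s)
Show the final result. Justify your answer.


Starting form: 'gujad'
Rule 1: Vowel Harmony: all vowels become 'u' (matching first vowel). 'gujad' -> 'gujud'
Rule 2: Consonant Assimilation: no voiced obstruent (b/d/g/v/z) stands immediately before a voiceless consonant (p/t/k/s/f). No change.
Rule 3: Final Devoicing: word-final voiced obstruent 'd' becomes voiceless 't'. 'gujud' -> 'gujut'
Final form: 'gujut'

gujut


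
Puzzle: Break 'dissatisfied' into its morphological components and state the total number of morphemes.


Step 1: Identify prefix: 'dis' (meaning: not/apart)
Step 2: Identify root: 'satisfy'
Step 3: Identify suffix(es): 'ed'
Decomposition: dis- (prefix: not/apart) + satisfy (root) + -ed (suffix: past)
Total morphemes: 3

3 morphemes (dis- (prefix: not/apart) + satisfy (root) + -ed (suffix: past))


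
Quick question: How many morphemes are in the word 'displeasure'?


Decomposition: dis- (prefix) + please (root) + -ure (suffix) = 3 morpheme(s)

3 morphemes


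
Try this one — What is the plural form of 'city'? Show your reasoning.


Apply rule: Change -y to -ies (consonant + y). 'city' becomes 'cities'.

cities


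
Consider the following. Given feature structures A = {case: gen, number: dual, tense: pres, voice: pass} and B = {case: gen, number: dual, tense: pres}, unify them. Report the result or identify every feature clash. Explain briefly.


Compare features:
case: A=gen vs B=gen -> unified: gen
number: A=dual vs B=dual -> unified: dual
tense: A=pres vs B=pres -> unified: pres
voice: A=pass vs B=_ -> unified: pass
No clashes found.

Unified: {case: gen, number: dual, tense: pres, voice: pass}


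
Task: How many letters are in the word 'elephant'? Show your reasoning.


Spell out 'elephant' and number each letter: e(1), l(2), e(3), p(4), h(5), a(6), n(7), t(8). Total: 8 letters.

8


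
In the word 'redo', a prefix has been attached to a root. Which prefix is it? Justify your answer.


The word 'redo' = 're' (prefix) + 'do' (root). The prefix is 're'.

re


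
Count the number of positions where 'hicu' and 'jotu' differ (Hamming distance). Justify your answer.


Alignment:
Position 1: 'h' vs 'j' = DIFFER
Position 2: 'i' vs 'o' = DIFFER
Position 3: 'c' vs 't' = DIFFER
Position 4: 'u' vs 'u' = match
Total differences: 3

3


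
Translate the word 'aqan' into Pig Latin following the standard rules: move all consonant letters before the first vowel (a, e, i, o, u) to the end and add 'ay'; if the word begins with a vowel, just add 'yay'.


'aqan' starts with a vowel, so add 'yay': 'aqanyay'.

aqanyay


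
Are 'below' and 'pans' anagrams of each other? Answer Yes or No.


Sorted letters of 'below': 'below'
Sorted letters of 'pans': 'anps'
They do not match.

No


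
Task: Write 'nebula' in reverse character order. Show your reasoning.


Reverse 'nebula' character by character: 'aluben'.

aluben


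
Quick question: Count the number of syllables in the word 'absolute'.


Break 'absolute' into syllables: ab-so-lute -> ab | so | lute = 3 syllables

3 syllables


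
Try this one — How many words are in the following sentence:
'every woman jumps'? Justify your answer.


Split into words: every | woman | jumps = 3 words.

3


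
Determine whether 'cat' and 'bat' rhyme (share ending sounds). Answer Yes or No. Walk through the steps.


Rime (stressed vowel + following sounds) of 'cat': -at = /æt/
Rime of 'bat': -at = /æt/
/æt/ and /æt/ are the same ending sound, so the words rhyme.

Yes


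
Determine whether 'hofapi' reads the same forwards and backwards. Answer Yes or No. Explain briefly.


Forward: 'hofapi'
Reversed: 'ipafoh'
They differ.

No


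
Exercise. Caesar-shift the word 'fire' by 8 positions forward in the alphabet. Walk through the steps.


Shift each letter by 8: f -> n, i -> q, r -> z, e -> m. Result: 'nqzm'.

nqzm


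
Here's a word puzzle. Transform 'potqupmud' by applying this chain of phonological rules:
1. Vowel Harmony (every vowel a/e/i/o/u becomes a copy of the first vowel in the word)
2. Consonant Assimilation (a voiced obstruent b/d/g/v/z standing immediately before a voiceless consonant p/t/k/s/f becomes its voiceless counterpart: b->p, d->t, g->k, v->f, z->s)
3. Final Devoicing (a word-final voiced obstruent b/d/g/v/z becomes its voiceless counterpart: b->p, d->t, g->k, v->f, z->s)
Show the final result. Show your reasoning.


Starting form: 'potqupmud'
Rule 1: Vowel Harmony: all vowels become 'o' (matching first vowel). 'potqupmud' -> 'potqopmod'
Rule 2: Consonant Assimilation: no voiced obstruent (b/d/g/v/z) stands immediately before a voiceless consonant (p/t/k/s/f). No change.
Rule 3: Final Devoicing: word-final voiced obstruent 'd' becomes voiceless 't'. 'potqopmod' -> 'potqopmot'
Final form: 'potqopmot'

potqopmot


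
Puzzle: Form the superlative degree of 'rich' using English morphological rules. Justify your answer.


Apply superlative formation (add -est): 'rich' -> 'richest'.

richest


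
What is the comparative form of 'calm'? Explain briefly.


Apply comparative formation (add -er): 'calm' -> 'calmer'.

calmer


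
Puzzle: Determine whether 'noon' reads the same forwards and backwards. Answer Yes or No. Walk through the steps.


Forward: 'noon'
Reversed: 'noon'
They are identical.

Yes


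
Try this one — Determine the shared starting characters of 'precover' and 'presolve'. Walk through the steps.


Compare from the start: 3 characters match: 'pre'. Mismatch at position 4: 'c' vs 's'.

pre


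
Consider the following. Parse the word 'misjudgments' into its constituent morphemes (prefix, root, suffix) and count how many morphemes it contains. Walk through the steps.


Step 1: Identify prefix: 'mis' (meaning: wrongly)
Step 2: Identify root: 'judge'
Step 3: Identify suffix(es): 'ment, s'
Decomposition: mis- (prefix: wrongly) + judge (root) + -ment (suffix: action/result) + -s (plural)
Total morphemes: 4

4 morphemes (mis- (prefix: wrongly) + judge (root) + -ment (suffix: action/result) + -s (plural))


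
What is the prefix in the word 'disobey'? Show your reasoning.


The word 'disobey' = 'dis' (prefix) + 'obey' (root). The prefix is 'dis'.

dis


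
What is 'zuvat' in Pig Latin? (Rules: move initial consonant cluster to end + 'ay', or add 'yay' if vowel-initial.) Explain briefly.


'zuvat': move consonant cluster 'z' to end and add 'ay': 'uvatzay'.

uvatzay


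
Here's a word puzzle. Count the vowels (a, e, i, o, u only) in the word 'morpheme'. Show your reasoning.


Vowels in 'morpheme': o, e, e = 3 vowels.

3


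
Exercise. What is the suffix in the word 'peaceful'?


The word 'peaceful' = 'peace' (root) + '-ful' (suffix). The suffix is '-ful'.

ful


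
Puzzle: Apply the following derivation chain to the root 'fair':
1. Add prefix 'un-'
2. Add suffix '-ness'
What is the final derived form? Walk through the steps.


Step 1: Add prefix 'un-' to 'fair' = 'unfair'
Step 2: Add suffix '-ness' to 'unfair' = 'unfairness'

unfairness


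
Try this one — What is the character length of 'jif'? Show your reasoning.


Spell out 'jif' and number each letter: j(1), i(2), f(3). Total: 3 letters.

3


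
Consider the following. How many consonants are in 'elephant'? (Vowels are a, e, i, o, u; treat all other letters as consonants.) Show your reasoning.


Consonants in 'elephant': l, p, h, n, t = 5 consonants.

5


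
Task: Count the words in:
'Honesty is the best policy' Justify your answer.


Split into words: Honesty | is | the | best | policy = 5 words.

5


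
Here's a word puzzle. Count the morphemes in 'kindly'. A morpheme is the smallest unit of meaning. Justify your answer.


Decomposition: kind (root) + -ly (suffix) = 2 morpheme(s)

2 morphemes


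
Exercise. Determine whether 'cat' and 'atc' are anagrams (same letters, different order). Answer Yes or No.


Sorted letters of 'cat': 'act'
Sorted letters of 'atc': 'act'
They match.

Yes


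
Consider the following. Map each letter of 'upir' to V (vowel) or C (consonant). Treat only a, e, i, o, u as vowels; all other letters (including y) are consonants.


Letter mapping: u = V, p = C, i = V, r = C.

VCVC


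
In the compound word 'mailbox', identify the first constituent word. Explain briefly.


Split 'mailbox' into 'mail' + 'box'. The first part is 'mail'.

mail


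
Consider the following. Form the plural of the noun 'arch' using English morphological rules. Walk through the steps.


Apply rule: Add -es (sibilant/fricative ending). 'arch' becomes 'arches'.

arches


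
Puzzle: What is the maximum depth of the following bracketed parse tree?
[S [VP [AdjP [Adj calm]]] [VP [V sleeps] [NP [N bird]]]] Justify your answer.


Count bracket nesting levels:
'[' at pos 0: depth = 1
'[' at pos 3: depth = 2
'[' at pos 7: depth = 3
'[' at pos 13: depth = 4
'[' at pos 26: depth = 2
'[' at pos 30: depth = 3
'[' at pos 41: depth = 3
'[' at pos 45: depth = 4
Maximum depth reached: 4

4


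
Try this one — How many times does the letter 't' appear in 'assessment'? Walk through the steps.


Letter 't' in 'assessment': found at position(s) 10 = 1 occurrence(s).

1


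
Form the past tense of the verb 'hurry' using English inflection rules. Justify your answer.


Apply rule: Change -y to -ied. 'hurry' becomes 'hurried'.

hurried


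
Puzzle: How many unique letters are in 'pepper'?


Unique letters in 'pepper': {e, p, r} = 3 distinct letters.

3


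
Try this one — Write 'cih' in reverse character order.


Reverse 'cih' character by character: 'hic'.

hic


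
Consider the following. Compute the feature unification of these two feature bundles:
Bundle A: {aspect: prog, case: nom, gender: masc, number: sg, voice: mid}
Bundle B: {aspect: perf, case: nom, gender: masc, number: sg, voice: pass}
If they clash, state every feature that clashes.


Compare features:
aspect: A=prog vs B=perf -> CLASH
case: A=nom vs B=nom -> unified: nom
gender: A=masc vs B=masc -> unified: masc
number: A=sg vs B=sg -> unified: sg
voice: A=mid vs B=pass -> CLASH
Clashes detected on features 'aspect' (prog vs perf) and 'voice' (mid vs pass); unification fails.

CLASH on 'aspect' (prog vs perf) and 'voice' (mid vs pass)


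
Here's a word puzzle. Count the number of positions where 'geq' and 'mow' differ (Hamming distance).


Alignment:
Position 1: 'g' vs 'm' = DIFFER
Position 2: 'e' vs 'o' = DIFFER
Position 3: 'q' vs 'w' = DIFFER
Total differences: 3

3


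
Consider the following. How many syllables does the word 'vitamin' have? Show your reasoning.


Break 'vitamin' into syllables: vi-ta-min -> vi | ta | min = 3 syllables

3 syllables


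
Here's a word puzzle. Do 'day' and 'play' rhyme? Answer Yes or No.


Rime (stressed vowel + following sounds) of 'day': -ay = /eɪ/
Rime of 'play': -ay = /eɪ/
/eɪ/ and /eɪ/ are the same ending sound, so the words rhyme.

Yes


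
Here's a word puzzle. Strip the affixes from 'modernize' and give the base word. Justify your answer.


Remove suffix '-ize' from 'modernize' to get root 'modern'.

modern


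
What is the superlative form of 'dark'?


Apply superlative formation (add -est): 'dark' -> 'darkest'.

darkest


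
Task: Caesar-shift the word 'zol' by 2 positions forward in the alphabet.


Shift each letter by 2: z -> b, o -> q, l -> n. Result: 'bqn'.

bqn


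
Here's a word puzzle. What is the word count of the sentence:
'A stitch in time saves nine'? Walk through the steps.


Split into words: A | stitch | in | time | saves | nine = 6 words.

6


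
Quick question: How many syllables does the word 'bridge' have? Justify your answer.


Break 'bridge' into syllables: bridge -> bridge = 1 syllable

1 syllable


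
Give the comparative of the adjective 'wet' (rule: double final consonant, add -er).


Apply comparative formation (double final consonant, add -er): 'wet' -> 'wetter'.

wetter


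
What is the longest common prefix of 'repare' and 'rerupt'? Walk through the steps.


Compare from the start: 2 characters match: 're'. Mismatch at position 3: 'p' vs 'r'.

re


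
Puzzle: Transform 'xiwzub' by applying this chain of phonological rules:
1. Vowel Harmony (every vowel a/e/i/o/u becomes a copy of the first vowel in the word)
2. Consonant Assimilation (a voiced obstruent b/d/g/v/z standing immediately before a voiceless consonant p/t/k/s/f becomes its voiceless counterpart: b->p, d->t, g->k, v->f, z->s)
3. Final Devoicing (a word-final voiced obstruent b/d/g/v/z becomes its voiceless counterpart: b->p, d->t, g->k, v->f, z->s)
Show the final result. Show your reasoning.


Starting form: 'xiwzub'
Rule 1: Vowel Harmony: all vowels become 'i' (matching first vowel). 'xiwzub' -> 'xiwzib'
Rule 2: Consonant Assimilation: no voiced obstruent (b/d/g/v/z) stands immediately before a voiceless consonant (p/t/k/s/f). No change.
Rule 3: Final Devoicing: word-final voiced obstruent 'b' becomes voiceless 'p'. 'xiwzib' -> 'xiwzip'
Final form: 'xiwzip'

xiwzip
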